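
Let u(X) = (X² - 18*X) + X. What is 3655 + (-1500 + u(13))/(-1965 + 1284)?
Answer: 2490607/681 ≈ 3657.3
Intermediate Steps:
u(X) = X² - 17*X
3655 + (-1500 + u(13))/(-1965 + 1284) = 3655 + (-1500 + 13*(-17 + 13))/(-1965 + 1284) = 3655 + (-1500 + 13*(-4))/(-681) = 3655 + (-1500 - 52)*(-1/681) = 3655 - 1552*(-1/681) = 3655 + 1552/681 = 2490607/681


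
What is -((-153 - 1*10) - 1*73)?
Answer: 236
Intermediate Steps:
-((-153 - 1*10) - 1*73) = -((-153 - 10) - 73) = -(-163 - 73) = -1*(-236) = 236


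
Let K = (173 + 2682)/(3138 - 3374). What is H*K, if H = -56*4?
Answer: 159880/59 ≈ 2709.8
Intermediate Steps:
K = -2855/236 (K = 2855/(-236) = 2855*(-1/236) = -2855/236 ≈ -12.097)
H = -224
H*K = -224*(-2855/236) = 159880/59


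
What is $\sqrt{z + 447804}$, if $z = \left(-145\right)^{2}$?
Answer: $\sqrt{468829} \approx 684.71$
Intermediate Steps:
$z = 21025$
$\sqrt{z + 447804} = \sqrt{21025 + 447804} = \sqrt{468829}$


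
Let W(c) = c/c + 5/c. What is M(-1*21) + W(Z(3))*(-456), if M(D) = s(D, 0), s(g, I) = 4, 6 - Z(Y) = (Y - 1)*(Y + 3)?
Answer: -72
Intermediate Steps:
Z(Y) = 6 - (-1 + Y)*(3 + Y) (Z(Y) = 6 - (Y - 1)*(Y + 3) = 6 - (-1 + Y)*(3 + Y))
M(D) = 4
W(c) = 1 + 5/c
M(-1*21) + W(Z(3))*(-456) = 4 + ((5 + (9 - 1*3**2 - 2*3))/(9 - 1*3**2 - 2*3))*(-456) = 4 + ((5 + (9 - 1*9 - 6))/(9 - 1*9 - 6))*(-456) = 4 + ((5 + (9 - 9 - 6))/(9 - 9 - 6))*(-456) = 4 + ((5 - 6)/(-6))*(-456) = 4 - 1/6*(-1)*(-456) = 4 + (1/6)*(-456) = 4 - 76 = -72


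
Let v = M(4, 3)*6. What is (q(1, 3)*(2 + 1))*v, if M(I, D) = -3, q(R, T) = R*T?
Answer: -162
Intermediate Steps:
v = -18 (v = -3*6 = -18)
(q(1, 3)*(2 + 1))*v = ((1*3)*(2 + 1))*(-18) = (3*3)*(-18) = 9*(-18) = -162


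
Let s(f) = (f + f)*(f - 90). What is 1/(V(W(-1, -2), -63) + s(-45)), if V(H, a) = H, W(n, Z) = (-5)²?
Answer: 1/12175 ≈ 8.2136e-5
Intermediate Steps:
W(n, Z) = 25
s(f) = 2*f*(-90 + f) (s(f) = (2*f)*(-90 + f) = 2*f*(-90 + f))
1/(V(W(-1, -2), -63) + s(-45)) = 1/(25 + 2*(-45)*(-90 - 45)) = 1/(25 + 2*(-45)*(-135)) = 1/(25 + 12150) = 1/12175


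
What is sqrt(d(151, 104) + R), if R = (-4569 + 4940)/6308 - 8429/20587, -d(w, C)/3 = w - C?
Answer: I*sqrt(595946428651242109)/64931398 ≈ 11.889*I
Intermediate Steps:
d(w, C) = -3*w + 3*C (d(w, C) = -3*(w - C) = -3*w + 3*C)
R = -45532355/129862796 (R = 371*(1/6308) - 8429*1/20587 = 371/6308 - 8429/20587 = -45532355/129862796 ≈ -0.35062)
sqrt(d(151, 104) + R) = sqrt((-3*151 + 3*104) - 45532355/129862796) = sqrt((-453 + 312) - 45532355/129862796) = sqrt(-141 - 45532355/129862796) = sqrt(-18356186591/129862796) = I*sqrt(595946428651242109)/64931398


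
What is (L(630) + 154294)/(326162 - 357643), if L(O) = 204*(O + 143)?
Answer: -311986/31481 ≈ -9.9103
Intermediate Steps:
L(O) = 29172 + 204*O (L(O) = 204*(143 + O) = 29172 + 204*O)
(L(630) + 154294)/(326162 - 357643) = ((29172 + 204*630) + 154294)/(326162 - 357643) = ((29172 + 128520) + 154294)/(-31481) = (157692 + 154294)*(-1/31481) = 311986*(-1/31481) = -311986/31481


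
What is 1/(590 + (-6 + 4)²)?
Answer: 1/594 ≈ 0.0016835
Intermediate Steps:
1/(590 + (-6 + 4)²) = 1/(590 + (-2)²) = 1/(590 + 4) = 1/594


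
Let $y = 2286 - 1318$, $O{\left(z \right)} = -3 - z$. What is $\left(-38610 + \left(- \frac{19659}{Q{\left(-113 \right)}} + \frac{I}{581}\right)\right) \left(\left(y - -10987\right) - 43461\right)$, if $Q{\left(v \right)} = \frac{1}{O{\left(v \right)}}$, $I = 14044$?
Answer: $\frac{40290662214336}{581} \approx 6.9347 \cdot 10^{10}$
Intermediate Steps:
$Q{\left(v \right)} = \frac{1}{-3 - v}$
$y = 968$ ($y = 2286 - 1318 = 968$)
$\left(-38610 + \left(- \frac{19659}{Q{\left(-113 \right)}} + \frac{I}{581}\right)\right) \left(\left(y - -10987\right) - 43461\right) = \left(-38610 + \left(- \frac{19659}{\left(-1\right) \frac{1}{3 - 113}} + \frac{14044}{581}\right)\right) \left(\left(968 - -10987\right) - 43461\right) = \left(-38610 + \left(- \frac{19659}{\left(-1\right) \frac{1}{-110}} + 14044 \cdot \frac{1}{581}\right)\right) \left(\left(968 + 10987\right) - 43461\right) = \left(-38610 + \left(- \frac{19659}{\left(-1\right) \left(- \frac{1}{110}\right)} + \frac{14044}{581}\right)\right) \left(11955 - 43461\right) = \left(-38610 + \left(- 19659 \frac{1}{\frac{1}{110}} + \frac{14044}{581}\right)\right) \left(-31506\right) = \left(-38610 + \left(\left(-19659\right) 110 + \frac{14044}{581}\right)\right) \left(-31506\right) = \left(-38610 + \left(-2162490 + \frac{14044}{581}\right)\right) \left(-31506\right) = \left(-38610 - \frac{1256392646}{581}\right) \left(-31506\right) = \left(- \frac{1278825056}{581}\right) \left(-31506\right) = \frac{40290662214336}{581}$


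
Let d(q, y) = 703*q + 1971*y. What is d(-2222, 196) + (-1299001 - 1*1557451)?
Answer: -4032202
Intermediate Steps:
d(-2222, 196) + (-1299001 - 1*1557451) = (703*(-2222) + 1971*196) + (-1299001 - 1*1557451) = (-1562066 + 386316) + (-1299001 - 1557451) = -1175750 - 2856452 = -4032202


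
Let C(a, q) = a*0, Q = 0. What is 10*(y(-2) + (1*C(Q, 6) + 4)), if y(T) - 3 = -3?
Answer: 40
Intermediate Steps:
y(T) = 0 (y(T) = 3 - 3 = 0)
C(a, q) = 0
10*(y(-2) + (1*C(Q, 6) + 4)) = 10*(0 + (1*0 + 4)) = 10*(0 + (0 + 4)) = 10*(0 + 4) = 10*4 = 40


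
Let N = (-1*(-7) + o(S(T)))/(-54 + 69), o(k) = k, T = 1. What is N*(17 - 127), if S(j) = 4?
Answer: -242/3 ≈ -80.667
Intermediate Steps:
N = 11/15 (N = (-1*(-7) + 4)/(-54 + 69) = (7 + 4)/15 = 11*(1/15) = 11/15 ≈ 0.73333)
N*(17 - 127) = 11*(17 - 127)/15 = (11/15)*(-110) = -242/3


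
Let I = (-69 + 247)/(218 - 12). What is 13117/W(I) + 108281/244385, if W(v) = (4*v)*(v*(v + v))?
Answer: 3503454212905027/1378270792520 ≈ 2541.9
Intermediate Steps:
I = 89/103 (I = 178/206 = 178*(1/206) = 89/103 ≈ 0.86408)
W(v) = 8*v**3 (W(v) = (4*v)*(v*(2*v)) = (4*v)*(2*v**2) = 8*v**3)
13117/W(I) + 108281/244385 = 13117/((8*(89/103)**3)) + 108281/244385 = 13117/((8*(704969/1092727))) + 108281*(1/244385) = 13117/(5639752/1092727) + 108281/244385 = 13117*(1092727/5639752) + 108281/244385 = 14333300059/5639752 + 108281/244385 = 3503454212905027/1378270792520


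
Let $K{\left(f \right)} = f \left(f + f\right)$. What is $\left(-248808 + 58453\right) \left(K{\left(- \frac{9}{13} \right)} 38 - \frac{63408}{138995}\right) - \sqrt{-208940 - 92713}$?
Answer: $- \frac{32167606730028}{4698031} - 33 i \sqrt{277} \approx -6.847 \cdot 10^{6} - 549.23 i$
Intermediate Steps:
$K{\left(f \right)} = 2 f^{2}$ ($K{\left(f \right)} = f 2 f = 2 f^{2}$)
$\left(-248808 + 58453\right) \left(K{\left(- \frac{9}{13} \right)} 38 - \frac{63408}{138995}\right) - \sqrt{-208940 - 92713} = \left(-248808 + 58453\right) \left(2 \left(- \frac{9}{13}\right)^{2} \cdot 38 - \frac{63408}{138995}\right) - \sqrt{-208940 - 92713} = - 190355 \left(2 \left(\left(-9\right) \frac{1}{13}\right)^{2} \cdot 38 - \frac{63408}{138995}\right) - \sqrt{-301653} = - 190355 \left(2 \left(- \frac{9}{13}\right)^{2} \cdot 38 - \frac{63408}{138995}\right) - 33 i \sqrt{277} = - 190355 \left(2 \cdot \frac{81}{169} \cdot 38 - \frac{63408}{138995}\right) - 33 i \sqrt{277} = - 190355 \left(\frac{162}{169} \cdot 38 - \frac{63408}{138995}\right) - 33 i \sqrt{277} = - 190355 \left(\frac{6156}{169} - \frac{63408}{138995}\right) - 33 i \sqrt{277} = \left(-190355\right) \frac{844937268}{23490155} - 33 i \sqrt{277} = - \frac{32167606730028}{4698031} - 33 i \sqrt{277}$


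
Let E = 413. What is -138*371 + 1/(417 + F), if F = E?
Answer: -42494339/830 ≈ -51198.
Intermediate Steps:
F = 413
-138*371 + 1/(417 + F) = -138*371 + 1/(417 + 413) = -51198 + 1/830 = -42494339/830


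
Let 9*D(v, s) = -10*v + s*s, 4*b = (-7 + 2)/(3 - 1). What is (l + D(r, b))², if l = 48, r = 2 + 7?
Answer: 480179569/331776 ≈ 1447.3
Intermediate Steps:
b = -5/8 (b = ((-7 + 2)/(3 - 1))/4 = (-5/2)/4 = (-5*½)/4 = (¼)*(-5/2) = -5/8 ≈ -0.62500)
r = 9
D(v, s) = -10*v/9 + s²/9 (D(v, s) = (-10*v + s*s)/9 = (-10*v + s²)/9 = (s² - 10*v)/9 = -10*v/9 + s²/9)
(l + D(r, b))² = (48 + (-10/9*9 + (-5/8)²/9))² = (48 + (-10 + (⅑)*(25/64)))² = (48 + (-10 + 25/576))² = (48 - 5735/576)² = (21913/576)² = 480179569/331776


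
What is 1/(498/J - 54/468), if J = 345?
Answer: 2990/3971 ≈ 0.75296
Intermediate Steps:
1/(498/J - 54/468) = 1/(498/345 - 54/468) = 1/(498*(1/345) - 54*1/468) = 1/(166/115 - 3/26) = 1/(3971/2990) = 2990/3971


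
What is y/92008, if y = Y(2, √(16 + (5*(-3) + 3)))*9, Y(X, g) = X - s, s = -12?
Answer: 9/6572 ≈ 0.0013694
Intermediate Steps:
Y(X, g) = 12 + X (Y(X, g) = X - 1*(-12) = X + 12 = 12 + X)
y = 126 (y = (12 + 2)*9 = 14*9 = 126)
y/92008 = 126/92008 = 126*(1/92008) = 9/6572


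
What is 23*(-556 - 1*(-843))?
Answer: 6601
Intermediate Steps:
23*(-556 - 1*(-843)) = 23*(-556 + 843) = 23*287 = 6601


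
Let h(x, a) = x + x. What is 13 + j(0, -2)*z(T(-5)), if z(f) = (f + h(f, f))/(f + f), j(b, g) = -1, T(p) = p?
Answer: 23/2 ≈ 11.500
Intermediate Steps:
h(x, a) = 2*x
z(f) = 3/2 (z(f) = (f + 2*f)/(f + f) = (3*f)/((2*f)) = (3*f)*(1/(2*f)) = 3/2)
13 + j(0, -2)*z(T(-5)) = 13 - 1*3/2 = 13 - 3/2 = 23/2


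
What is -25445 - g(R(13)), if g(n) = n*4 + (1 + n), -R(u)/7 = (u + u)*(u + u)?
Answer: -1786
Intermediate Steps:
R(u) = -28*u² (R(u) = -7*(u + u)*(u + u) = -7*2*u*2*u = -28*u²)
g(n) = 1 + 5*n (g(n) = 4*n + (1 + n) = 1 + 5*n)
-25445 - g(R(13)) = -25445 - (1 + 5*(-28*13²)) = -25445 - (1 + 5*(-28*169)) = -25445 - (1 + 5*(-4732)) = -25445 - (1 - 23660) = -25445 - 1*(-23659) = -25445 + 23659 = -1786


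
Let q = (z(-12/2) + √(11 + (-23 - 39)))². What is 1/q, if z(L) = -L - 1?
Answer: (5 + I*√51)⁻² ≈ -0.0045014 - 0.012364*I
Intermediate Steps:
z(L) = -1 - L
q = (5 + I*√51)² (q = ((-1 - (-12)/2) + √(11 + (-23 - 39)))² = ((-1 - (-12)/2) + √(11 - 62))² = ((-1 - 1*(-6)) + √(-51))² = ((-1 + 6) + I*√51)² = (5 + I*√51)² ≈ -26.0 + 71.414*I)
1/q = 1/((5 + I*√51)²) = (5 + I*√51)⁻²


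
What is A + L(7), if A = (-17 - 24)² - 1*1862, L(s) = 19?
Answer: -162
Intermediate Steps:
A = -181 (A = (-41)² - 1862 = 1681 - 1862 = -181)
A + L(7) = -181 + 19 = -162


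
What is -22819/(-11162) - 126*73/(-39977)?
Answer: 144986177/63746182 ≈ 2.2744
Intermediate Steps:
-22819/(-11162) - 126*73/(-39977) = -22819*(-1/11162) - 9198*(-1/39977) = 22819/11162 + 1314/5711 = 144986177/63746182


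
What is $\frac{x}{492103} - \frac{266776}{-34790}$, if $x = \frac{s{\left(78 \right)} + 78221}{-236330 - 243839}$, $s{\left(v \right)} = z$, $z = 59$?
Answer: $\frac{31518596688348316}{4110309871054765} \approx 7.6682$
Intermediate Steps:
$s{\left(v \right)} = 59$
$x = - \frac{78280}{480169}$ ($x = \frac{59 + 78221}{-236330 - 243839} = \frac{78280}{-480169} = 78280 \left(- \frac{1}{480169}\right) = - \frac{78280}{480169} \approx -0.16303$)
$\frac{x}{492103} - \frac{266776}{-34790} = - \frac{78280}{480169 \cdot 492103} - \frac{266776}{-34790} = \left(- \frac{78280}{480169}\right) \frac{1}{492103} - - \frac{133388}{17395} = - \frac{78280}{236292605407} + \frac{133388}{17395} = \frac{31518596688348316}{4110309871054765}$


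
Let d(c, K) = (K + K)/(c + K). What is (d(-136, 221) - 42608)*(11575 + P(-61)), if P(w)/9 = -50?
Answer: -473956150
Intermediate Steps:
P(w) = -450 (P(w) = 9*(-50) = -450)
d(c, K) = 2*K/(K + c) (d(c, K) = (2*K)/(K + c) = 2*K/(K + c))
(d(-136, 221) - 42608)*(11575 + P(-61)) = (2*221/(221 - 136) - 42608)*(11575 - 450) = (2*221/85 - 42608)*11125 = (2*221*(1/85) - 42608)*11125 = (26/5 - 42608)*11125 = -213014/5*11125 = -473956150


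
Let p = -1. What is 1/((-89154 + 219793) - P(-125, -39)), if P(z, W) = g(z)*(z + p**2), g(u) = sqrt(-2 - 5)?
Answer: 130639/17066655953 - 124*I*sqrt(7)/17066655953 ≈ 7.6546e-6 - 1.9223e-8*I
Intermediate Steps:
g(u) = I*sqrt(7) (g(u) = sqrt(-7) = I*sqrt(7))
P(z, W) = I*sqrt(7)*(1 + z) (P(z, W) = (I*sqrt(7))*(z + (-1)**2) = (I*sqrt(7))*(z + 1) = (I*sqrt(7))*(1 + z) = I*sqrt(7)*(1 + z))
1/((-89154 + 219793) - P(-125, -39)) = 1/((-89154 + 219793) - I*sqrt(7)*(1 - 125)) = 1/(130639 - I*sqrt(7)*(-124)) = 1/(130639 - (-124)*I*sqrt(7)) = 1/(130639 + 124*I*sqrt(7))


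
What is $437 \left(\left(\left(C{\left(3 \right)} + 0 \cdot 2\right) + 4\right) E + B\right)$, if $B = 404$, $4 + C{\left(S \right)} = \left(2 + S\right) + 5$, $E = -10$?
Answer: $132848$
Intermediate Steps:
$C{\left(S \right)} = 3 + S$ ($C{\left(S \right)} = -4 + \left(\left(2 + S\right) + 5\right) = -4 + \left(7 + S\right) = 3 + S$)
$437 \left(\left(\left(C{\left(3 \right)} + 0 \cdot 2\right) + 4\right) E + B\right) = 437 \left(\left(\left(\left(3 + 3\right) + 0 \cdot 2\right) + 4\right) \left(-10\right) + 404\right) = 437 \left(\left(\left(6 + 0\right) + 4\right) \left(-10\right) + 404\right) = 437 \left(\left(6 + 4\right) \left(-10\right) + 404\right) = 437 \left(10 \left(-10\right) + 404\right) = 437 \left(-100 + 404\right) = 437 \cdot 304 = 132848$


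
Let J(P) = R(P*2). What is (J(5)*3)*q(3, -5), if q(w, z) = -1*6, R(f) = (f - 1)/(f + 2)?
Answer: -27/2 ≈ -13.500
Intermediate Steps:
R(f) = (-1 + f)/(2 + f)
q(w, z) = -6
J(P) = (-1 + 2*P)/(2 + 2*P) (J(P) = (-1 + P*2)/(2 + P*2) = (-1 + 2*P)/(2 + 2*P))
(J(5)*3)*q(3, -5) = (((-1/2 + 5)/(1 + 5))*3)*(-6) = (((9/2)/6)*3)*(-6) = (((1/6)*(9/2))*3)*(-6) = ((3/4)*3)*(-6) = (9/4)*(-6) = -27/2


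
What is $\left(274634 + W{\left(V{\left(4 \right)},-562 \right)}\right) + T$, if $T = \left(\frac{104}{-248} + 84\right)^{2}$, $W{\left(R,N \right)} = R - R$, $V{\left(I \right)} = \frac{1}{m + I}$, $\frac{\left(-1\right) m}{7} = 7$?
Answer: $\frac{270636555}{961} \approx 2.8162 \cdot 10^{5}$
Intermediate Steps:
$m = -49$ ($m = \left(-7\right) 7 = -49$)
$V{\left(I \right)} = \frac{1}{-49 + I}$
$W{\left(R,N \right)} = 0$
$T = \frac{6713281}{961}$ ($T = \left(104 \left(- \frac{1}{248}\right) + 84\right)^{2} = \left(- \frac{13}{31} + 84\right)^{2} = \left(\frac{2591}{31}\right)^{2} = \frac{6713281}{961} \approx 6985.7$)
$\left(274634 + W{\left(V{\left(4 \right)},-562 \right)}\right) + T = \left(274634 + 0\right) + \frac{6713281}{961} = 274634 + \frac{6713281}{961} = \frac{270636555}{961}$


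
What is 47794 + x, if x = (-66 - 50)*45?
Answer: 42574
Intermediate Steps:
x = -5220 (x = -116*45 = -5220)
47794 + x = 47794 - 5220 = 42574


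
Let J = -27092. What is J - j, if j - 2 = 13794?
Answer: -40888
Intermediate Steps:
j = 13796 (j = 2 + 13794 = 13796)
J - j = -27092 - 1*13796 = -27092 - 13796 = -40888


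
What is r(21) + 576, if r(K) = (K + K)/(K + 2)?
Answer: 13290/23 ≈ 577.83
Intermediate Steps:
r(K) = 2*K/(2 + K) (r(K) = (2*K)/(2 + K) = 2*K/(2 + K))
r(21) + 576 = 2*21/(2 + 21) + 576 = 2*21/23 + 576 = 2*21*(1/23) + 576 = 42/23 + 576 = 13290/23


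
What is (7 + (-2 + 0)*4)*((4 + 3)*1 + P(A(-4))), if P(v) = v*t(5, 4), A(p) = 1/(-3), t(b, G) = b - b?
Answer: -7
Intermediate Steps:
t(b, G) = 0
A(p) = -⅓
P(v) = 0 (P(v) = v*0 = 0)
(7 + (-2 + 0)*4)*((4 + 3)*1 + P(A(-4))) = (7 + (-2 + 0)*4)*((4 + 3)*1 + 0) = (7 - 2*4)*(7*1 + 0) = (7 - 8)*(7 + 0) = -1*7 = -7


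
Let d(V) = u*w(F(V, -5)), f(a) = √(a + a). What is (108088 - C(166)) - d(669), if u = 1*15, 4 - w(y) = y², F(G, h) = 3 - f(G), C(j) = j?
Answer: 128067 - 90*√1338 ≈ 1.2477e+5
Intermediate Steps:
f(a) = √2*√a (f(a) = √(2*a) = √2*√a)
F(G, h) = 3 - √2*√G
w(y) = 4 - y²
u = 15
d(V) = 60 - 15*(3 - √2*√V)² (d(V) = 15*(4 - (3 - √2*√V)²) = 60 - 15*(3 - √2*√V)²)
(108088 - C(166)) - d(669) = (108088 - 1*166) - (60 - 15*(-3 + √2*√669)²) = (108088 - 166) - (60 - 15*(-3 + √1338)²) = 107922 + (-60 + 15*(-3 + √1338)²) = 107862 + 15*(-3 + √1338)²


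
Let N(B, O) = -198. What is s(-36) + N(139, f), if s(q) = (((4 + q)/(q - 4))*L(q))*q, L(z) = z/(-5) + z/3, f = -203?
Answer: -1494/25 ≈ -59.760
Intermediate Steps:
L(z) = 2*z/15 (L(z) = z*(-⅕) + z*(⅓) = -z/5 + z/3 = 2*z/15)
s(q) = 2*q²*(4 + q)/(15*(-4 + q)) (s(q) = (((4 + q)/(q - 4))*(2*q/15))*q = (((4 + q)/(-4 + q))*(2*q/15))*q = (2*q*(4 + q)/(15*(-4 + q)))*q = 2*q²*(4 + q)/(15*(-4 + q)))
s(-36) + N(139, f) = (2/15)*(-36)²*(4 - 36)/(-4 - 36) - 198 = (2/15)*1296*(-32)/(-40) - 198 = (2/15)*1296*(-1/40)*(-32) - 198 = 3456/25 - 198 = -1494/25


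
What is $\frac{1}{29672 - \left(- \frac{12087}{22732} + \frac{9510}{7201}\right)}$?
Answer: $\frac{163693132}{4856973469871} \approx 3.3703 \cdot 10^{-5}$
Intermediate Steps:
$\frac{1}{29672 - \left(- \frac{12087}{22732} + \frac{9510}{7201}\right)} = \frac{1}{29672 - \frac{129142833}{163693132}} = \frac{1}{\frac{4856973469871}{163693132}} = \frac{163693132}{4856973469871}$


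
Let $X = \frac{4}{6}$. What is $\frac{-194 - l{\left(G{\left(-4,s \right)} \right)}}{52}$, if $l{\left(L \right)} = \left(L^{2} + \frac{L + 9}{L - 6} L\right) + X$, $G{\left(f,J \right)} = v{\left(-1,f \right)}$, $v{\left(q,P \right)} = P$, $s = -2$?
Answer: $- \frac{319}{78} \approx -4.0897$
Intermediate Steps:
$G{\left(f,J \right)} = f$
$X = \frac{2}{3}$ ($X = 4 \cdot \frac{1}{6} = \frac{2}{3} \approx 0.66667$)
$l{\left(L \right)} = \frac{2}{3} + L^{2} + \frac{L \left(9 + L\right)}{-6 + L}$ ($l{\left(L \right)} = \left(L^{2} + \frac{L + 9}{L - 6} L\right) + \frac{2}{3} = \left(L^{2} + \frac{9 + L}{-6 + L} L\right) + \frac{2}{3} = \left(L^{2} + \frac{L \left(9 + L\right)}{-6 + L}\right) + \frac{2}{3} = \frac{2}{3} + L^{2} + \frac{L \left(9 + L\right)}{-6 + L}$)
$\frac{-194 - l{\left(G{\left(-4,s \right)} \right)}}{52} = \frac{-194 - \frac{-4 + \left(-4\right)^{3} - 5 \left(-4\right)^{2} + \frac{29}{3} \left(-4\right)}{-6 - 4}}{52} = \left(-194 - \frac{-4 - 64 - 80 - \frac{116}{3}}{-10}\right) \frac{1}{52} = \left(-194 - - \frac{-4 - 64 - 80 - \frac{116}{3}}{10}\right) \frac{1}{52} = \left(-194 - \left(- \frac{1}{10}\right) \left(- \frac{560}{3}\right)\right) \frac{1}{52} = \left(-194 - \frac{56}{3}\right) \frac{1}{52} = \left(- \frac{638}{3}\right) \frac{1}{52} = - \frac{319}{78}$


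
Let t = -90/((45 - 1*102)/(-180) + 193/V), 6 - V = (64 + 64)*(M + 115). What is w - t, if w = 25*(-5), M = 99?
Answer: 42145075/254377 ≈ 165.68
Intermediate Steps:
V = -27386 (V = 6 - (64 + 64)*(99 + 115) = 6 - 128*214 = 6 - 1*27392 = 6 - 27392 = -27386)
w = -125
t = -73942200/254377 (t = -90/((45 - 1*102)/(-180) + 193/(-27386)) = -90/((45 - 102)*(-1/180) + 193*(-1/27386)) = -90/(-57*(-1/180) - 193/27386) = -90/(19/60 - 193/27386) = -90/254377/821580 = -90*821580/254377 = -73942200/254377 ≈ -290.68)
w - t = -125 - 1*(-73942200/254377) = -125 + 73942200/254377 = 42145075/254377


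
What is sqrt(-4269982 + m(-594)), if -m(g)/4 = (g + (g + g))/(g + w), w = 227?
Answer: I*sqrt(575122221574)/367 ≈ 2066.4*I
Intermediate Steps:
m(g) = -12*g/(227 + g) (m(g) = -4*(g + (g + g))/(g + 227) = -4*(g + 2*g)/(227 + g) = -4*3*g/(227 + g) = -12*g/(227 + g))
sqrt(-4269982 + m(-594)) = sqrt(-4269982 - 12*(-594)/(227 - 594)) = sqrt(-4269982 - 12*(-594)/(-367)) = sqrt(-4269982 - 12*(-594)*(-1/367)) = sqrt(-4269982 - 7128/367) = sqrt(-1567090522/367) = I*sqrt(575122221574)/367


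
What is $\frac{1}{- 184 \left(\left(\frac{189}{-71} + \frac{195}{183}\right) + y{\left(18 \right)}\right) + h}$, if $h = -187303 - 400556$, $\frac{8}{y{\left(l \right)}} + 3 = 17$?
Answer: $- \frac{30317}{17816403687} \approx -1.7016 \cdot 10^{-6}$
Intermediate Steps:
$y{\left(l \right)} = \frac{4}{7}$ ($y{\left(l \right)} = \frac{8}{-3 + 17} = \frac{8}{14} = 8 \cdot \frac{1}{14} = \frac{4}{7}$)
$h = -587859$
$\frac{1}{- 184 \left(\left(\frac{189}{-71} + \frac{195}{183}\right) + y{\left(18 \right)}\right) + h} = \frac{1}{- 184 \left(\left(\frac{189}{-71} + \frac{195}{183}\right) + \frac{4}{7}\right) - 587859} = \frac{1}{- 184 \left(\left(189 \left(- \frac{1}{71}\right) + 195 \cdot \frac{1}{183}\right) + \frac{4}{7}\right) - 587859} = \frac{1}{- 184 \left(\left(- \frac{189}{71} + \frac{65}{61}\right) + \frac{4}{7}\right) - 587859} = \frac{1}{- 184 \left(- \frac{6914}{4331} + \frac{4}{7}\right) - 587859} = \frac{1}{\left(-184\right) \left(- \frac{31074}{30317}\right) - 587859} = \frac{1}{\frac{5717616}{30317} - 587859} = \frac{1}{- \frac{17816403687}{30317}} = - \frac{30317}{17816403687}$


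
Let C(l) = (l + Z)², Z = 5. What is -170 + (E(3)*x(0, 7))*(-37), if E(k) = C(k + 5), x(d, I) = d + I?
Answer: -43941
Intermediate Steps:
x(d, I) = I + d
C(l) = (5 + l)² (C(l) = (l + 5)² = (5 + l)²)
E(k) = (10 + k)² (E(k) = (5 + (k + 5))² = (5 + (5 + k))² = (10 + k)²)
-170 + (E(3)*x(0, 7))*(-37) = -170 + ((10 + 3)²*(7 + 0))*(-37) = -170 + (13²*7)*(-37) = -170 + (169*7)*(-37) = -170 + 1183*(-37) = -170 - 43771 = -43941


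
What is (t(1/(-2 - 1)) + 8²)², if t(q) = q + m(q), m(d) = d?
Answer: 36100/9 ≈ 4011.1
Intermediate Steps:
t(q) = 2*q (t(q) = q + q = 2*q)
(t(1/(-2 - 1)) + 8²)² = (2/(-2 - 1) + 8²)² = (2/(-3) + 64)² = (2*(-⅓) + 64)² = (-⅔ + 64)² = (190/3)² = 36100/9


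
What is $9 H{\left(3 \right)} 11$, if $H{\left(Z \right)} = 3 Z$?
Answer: $891$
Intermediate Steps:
$9 H{\left(3 \right)} 11 = 9 \cdot 3 \cdot 3 \cdot 11 = 9 \cdot 9 \cdot 11 = 81 \cdot 11 = 891$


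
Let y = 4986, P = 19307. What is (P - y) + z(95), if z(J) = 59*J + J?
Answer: 20021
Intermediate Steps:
z(J) = 60*J
(P - y) + z(95) = (19307 - 1*4986) + 60*95 = (19307 - 4986) + 5700 = 14321 + 5700 = 20021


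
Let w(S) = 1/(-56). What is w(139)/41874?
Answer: -1/2344944 ≈ -4.2645e-7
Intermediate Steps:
w(S) = -1/56
w(139)/41874 = -1/56/41874 = -1/56*1/41874 = -1/2344944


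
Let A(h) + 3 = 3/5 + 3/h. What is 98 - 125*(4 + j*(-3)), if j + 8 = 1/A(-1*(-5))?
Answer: -10831/3 ≈ -3610.3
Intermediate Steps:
A(h) = -12/5 + 3/h (A(h) = -3 + (3/5 + 3/h) = -12/5 + 3/h)
j = -77/9 (j = -8 + 1/(-12/5 + 3/((-1*(-5)))) = -8 + 1/(-12/5 + 3/5) = -8 + 1/(-9/5) = -8 - 5/9 = -77/9 ≈ -8.5556)
98 - 125*(4 + j*(-3)) = 98 - 125*(4 - 77/9*(-3)) = 98 - 125*(4 + 77/3) = 98 - 125*89/3 = 98 - 11125/3 = -10831/3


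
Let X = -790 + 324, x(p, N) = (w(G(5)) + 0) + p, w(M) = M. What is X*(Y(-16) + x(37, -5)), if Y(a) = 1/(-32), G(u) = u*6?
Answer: -499319/16 ≈ -31207.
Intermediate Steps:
G(u) = 6*u
x(p, N) = 30 + p (x(p, N) = (6*5 + 0) + p = (30 + 0) + p = 30 + p)
Y(a) = -1/32
X = -466
X*(Y(-16) + x(37, -5)) = -466*(-1/32 + (30 + 37)) = -466*(-1/32 + 67) = -466*2143/32 = -499319/16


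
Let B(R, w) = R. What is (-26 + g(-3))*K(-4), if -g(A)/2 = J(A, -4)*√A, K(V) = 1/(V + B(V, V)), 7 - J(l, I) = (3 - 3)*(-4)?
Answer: 13/4 + 7*I*√3/4 ≈ 3.25 + 3.0311*I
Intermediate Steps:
J(l, I) = 7 (J(l, I) = 7 - (3 - 3)*(-4) = 7 - 0*(-4) = 7 - 1*0 = 7 + 0 = 7)
K(V) = 1/(2*V) (K(V) = 1/(V + V) = 1/(2*V))
g(A) = -14*√A
(-26 + g(-3))*K(-4) = (-26 - 14*I*√3)*((½)/(-4)) = (-26 - 14*I*√3)*((½)*(-¼)) = (-26 - 14*I*√3)*(-⅛) = 13/4 + 7*I*√3/4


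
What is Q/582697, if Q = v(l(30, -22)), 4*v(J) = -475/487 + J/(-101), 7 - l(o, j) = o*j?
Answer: -93201/28661117339 ≈ -3.2518e-6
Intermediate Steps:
l(o, j) = 7 - j*o (l(o, j) = 7 - o*j = 7 - j*o)
v(J) = -475/1948 - J/404 (v(J) = (-475/487 + J/(-101))/4 = (-475*1/487 + J*(-1/101))/4 = (-475/487 - J/101)/4 = -475/1948 - J/404)
Q = -93201/49187 (Q = -475/1948 - (7 - 1*(-22)*30)/404 = -475/1948 - (7 + 660)/404 = -475/1948 - 1/404*667 = -475/1948 - 667/404 = -93201/49187 ≈ -1.8948)
Q/582697 = -93201/49187/582697 = -93201/49187*1/582697 = -93201/28661117339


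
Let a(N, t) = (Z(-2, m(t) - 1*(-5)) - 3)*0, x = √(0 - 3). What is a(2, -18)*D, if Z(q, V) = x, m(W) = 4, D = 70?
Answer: 0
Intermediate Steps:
x = I*√3 (x = √(-3) = I*√3 ≈ 1.732*I)
Z(q, V) = I*√3
a(N, t) = 0 (a(N, t) = (I*√3 - 3)*0 = (-3 + I*√3)*0 = 0)
a(2, -18)*D = 0*70 = 0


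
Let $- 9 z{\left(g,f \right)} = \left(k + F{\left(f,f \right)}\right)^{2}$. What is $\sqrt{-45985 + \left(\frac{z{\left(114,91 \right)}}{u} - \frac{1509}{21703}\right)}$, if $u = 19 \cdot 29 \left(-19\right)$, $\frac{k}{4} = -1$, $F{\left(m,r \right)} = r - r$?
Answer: $\frac{2 i \sqrt{14795924362288747513}}{35875059} \approx 214.44 i$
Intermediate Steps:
$F{\left(m,r \right)} = 0$
$k = -4$ ($k = 4 \left(-1\right) = -4$)
$u = -10469$ ($u = 551 \left(-19\right) = -10469$)
$z{\left(g,f \right)} = - \frac{16}{9}$ ($z{\left(g,f \right)} = - \frac{\left(-4 + 0\right)^{2}}{9} = - \frac{\left(-4\right)^{2}}{9} = \left(- \frac{1}{9}\right) 16 = - \frac{16}{9}$)
$\sqrt{-45985 + \left(\frac{z{\left(114,91 \right)}}{u} - \frac{1509}{21703}\right)} = \sqrt{-45985 - \left(- \frac{16}{94221} + \frac{1509}{21703}\right)} = \sqrt{-45985 - \frac{141832241}{2044878363}} = \sqrt{- \frac{94033873354796}{2044878363}} = \frac{2 i \sqrt{14795924362288747513}}{35875059}$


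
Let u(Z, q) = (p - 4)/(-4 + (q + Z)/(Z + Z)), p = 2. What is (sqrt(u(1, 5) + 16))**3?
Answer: 54*sqrt(2) ≈ 76.368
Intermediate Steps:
u(Z, q) = -2/(-4 + (Z + q)/(2*Z)) (u(Z, q) = (2 - 4)/(-4 + (q + Z)/(Z + Z)) = -2/(-4 + (Z + q)/((2*Z))) = -2/(-4 + (Z + q)*(1/(2*Z))) = -2/(-4 + (Z + q)/(2*Z)))
(sqrt(u(1, 5) + 16))**3 = (sqrt(4*1/(-1*5 + 7*1) + 16))**3 = (sqrt(4*1/(-5 + 7) + 16))**3 = (sqrt(4*1/2 + 16))**3 = (sqrt(4*1*(1/2) + 16))**3 = (sqrt(2 + 16))**3 = (sqrt(18))**3 = (3*sqrt(2))**3 = 54*sqrt(2)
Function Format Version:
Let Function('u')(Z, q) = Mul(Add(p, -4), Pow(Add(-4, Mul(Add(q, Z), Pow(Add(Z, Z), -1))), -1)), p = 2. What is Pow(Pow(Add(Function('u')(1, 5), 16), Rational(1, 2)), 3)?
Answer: Mul(54, Pow(2, Rational(1, 2))) ≈ 76.368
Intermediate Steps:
Function('u')(Z, q) = Mul(-2, Pow(Add(-4, Mul(Rational(1, 2), Pow(Z, -1), Add(Z, q))), -1)) (Function('u')(Z, q) = Mul(Add(2, -4), Pow(Add(-4, Mul(Add(q, Z), Pow(Add(Z, Z), -1))), -1)) = Mul(-2, Pow(Add(-4, Mul(Add(Z, q), Pow(Mul(2, Z), -1))), -1)) = Mul(-2, Pow(Add(-4, Mul(Add(Z, q), Mul(Rational(1, 2), Pow(Z, -1)))), -1)) = Mul(-2, Pow(Add(-4, Mul(Rational(1, 2), Pow(Z, -1), Add(Z, q))), -1)))
Pow(Pow(Add(Function('u')(1, 5), 16), Rational(1, 2)), 3) = Pow(Pow(Add(Mul(4, 1, Pow(Add(Mul(-1, 5), Mul(7, 1)), -1)), 16), Rational(1, 2)), 3) = Pow(Pow(Add(Mul(4, 1, Pow(Add(-5, 7), -1)), 16), Rational(1, 2)), 3) = Pow(Pow(Add(Mul(4, 1, Pow(2, -1)), 16), Rational(1, 2)), 3) = Pow(Pow(Add(Mul(4, 1, Rational(1, 2)), 16), Rational(1, 2)), 3) = Pow(Pow(Add(2, 16), Rational(1, 2)), 3) = Pow(Pow(18, Rational(1, 2)), 3) = Pow(Mul(3, Pow(2, Rational(1, 2))), 3) = Mul(54, Pow(2, Rational(1, 2)))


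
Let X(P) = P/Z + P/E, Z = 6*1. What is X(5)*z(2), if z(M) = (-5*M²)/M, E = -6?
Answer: 0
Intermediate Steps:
Z = 6
X(P) = 0 (X(P) = P/6 + P/(-6) = P*(⅙) + P*(-⅙) = P/6 - P/6 = 0)
z(M) = -5*M
X(5)*z(2) = 0*(-5*2) = 0*(-10) = 0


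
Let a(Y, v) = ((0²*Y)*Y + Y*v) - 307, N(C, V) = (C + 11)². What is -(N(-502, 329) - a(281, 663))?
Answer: -55085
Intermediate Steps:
N(C, V) = (11 + C)²
a(Y, v) = -307 + Y*v (a(Y, v) = ((0*Y)*Y + Y*v) - 307 = (0*Y + Y*v) - 307 = (0 + Y*v) - 307 = Y*v - 307 = -307 + Y*v)
-(N(-502, 329) - a(281, 663)) = -((11 - 502)² - (-307 + 281*663)) = -((-491)² - (-307 + 186303)) = -(241081 - 1*185996) = -(241081 - 185996) = -1*55085 = -55085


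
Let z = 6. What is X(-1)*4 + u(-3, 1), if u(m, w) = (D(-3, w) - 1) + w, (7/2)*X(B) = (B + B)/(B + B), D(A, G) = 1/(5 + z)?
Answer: 95/77 ≈ 1.2338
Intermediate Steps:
D(A, G) = 1/11 (D(A, G) = 1/(5 + 6) = 1/11)
X(B) = 2/7 (X(B) = 2*((B + B)/(B + B))/7 = 2*((2*B)/((2*B)))/7 = 2*((2*B)*(1/(2*B)))/7 = (2/7)*1 = 2/7)
u(m, w) = -10/11 + w (u(m, w) = (1/11 - 1) + w = -10/11 + w)
X(-1)*4 + u(-3, 1) = (2/7)*4 + (-10/11 + 1) = 8/7 + 1/11 = 95/77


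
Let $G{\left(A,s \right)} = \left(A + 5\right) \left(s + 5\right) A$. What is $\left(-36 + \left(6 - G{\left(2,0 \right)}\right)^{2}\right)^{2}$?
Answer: $16483600$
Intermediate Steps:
$G{\left(A,s \right)} = A \left(5 + A\right) \left(5 + s\right)$ ($G{\left(A,s \right)} = \left(5 + A\right) \left(5 + s\right) A = A \left(5 + A\right) \left(5 + s\right)$)
$\left(-36 + \left(6 - G{\left(2,0 \right)}\right)^{2}\right)^{2} = \left(-36 + \left(6 - 2 \left(25 + 5 \cdot 2 + 5 \cdot 0 + 2 \cdot 0\right)\right)^{2}\right)^{2} = \left(-36 + \left(6 - 2 \left(25 + 10 + 0 + 0\right)\right)^{2}\right)^{2} = \left(-36 + \left(6 - 2 \cdot 35\right)^{2}\right)^{2} = \left(-36 + \left(6 - 70\right)^{2}\right)^{2} = \left(-36 + \left(-64\right)^{2}\right)^{2} = \left(-36 + 4096\right)^{2} = 4060^{2} = 16483600$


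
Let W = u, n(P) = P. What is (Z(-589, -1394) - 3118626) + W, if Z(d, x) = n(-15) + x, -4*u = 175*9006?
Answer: -7028095/2 ≈ -3.5140e+6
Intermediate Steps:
u = -788025/2 (u = -175*9006/4 = -1/4*1576050 = -788025/2 ≈ -3.9401e+5)
W = -788025/2 ≈ -3.9401e+5
Z(d, x) = -15 + x
(Z(-589, -1394) - 3118626) + W = ((-15 - 1394) - 3118626) - 788025/2 = (-1409 - 3118626) - 788025/2 = -3120035 - 788025/2 = -7028095/2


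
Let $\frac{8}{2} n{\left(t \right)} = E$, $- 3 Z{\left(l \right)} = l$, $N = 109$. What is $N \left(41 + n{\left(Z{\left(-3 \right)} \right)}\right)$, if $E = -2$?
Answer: $\frac{8829}{2} \approx 4414.5$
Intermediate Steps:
$Z{\left(l \right)} = - \frac{l}{3}$
$n{\left(t \right)} = - \frac{1}{2}$ ($n{\left(t \right)} = \frac{1}{4} \left(-2\right) = - \frac{1}{2}$)
$N \left(41 + n{\left(Z{\left(-3 \right)} \right)}\right) = 109 \left(41 - \frac{1}{2}\right) = 109 \cdot \frac{81}{2} = \frac{8829}{2}$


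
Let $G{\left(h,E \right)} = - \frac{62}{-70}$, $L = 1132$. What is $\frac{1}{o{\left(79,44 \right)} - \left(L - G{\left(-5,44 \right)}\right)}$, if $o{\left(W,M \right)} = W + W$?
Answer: $- \frac{35}{34059} \approx -0.0010276$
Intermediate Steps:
$G{\left(h,E \right)} = \frac{31}{35}$ ($G{\left(h,E \right)} = \left(-62\right) \left(- \frac{1}{70}\right) = \frac{31}{35}$)
$o{\left(W,M \right)} = 2 W$
$\frac{1}{o{\left(79,44 \right)} - \left(L - G{\left(-5,44 \right)}\right)} = \frac{1}{2 \cdot 79 + \left(\frac{31}{35} - 1132\right)} = \frac{1}{158 + \left(\frac{31}{35} - 1132\right)} = \frac{1}{158 - \frac{39589}{35}} = \frac{1}{- \frac{34059}{35}} = - \frac{35}{34059}$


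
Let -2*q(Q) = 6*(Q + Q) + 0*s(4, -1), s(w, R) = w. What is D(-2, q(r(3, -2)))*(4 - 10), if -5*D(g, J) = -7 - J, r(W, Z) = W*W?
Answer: 282/5 ≈ 56.400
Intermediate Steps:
r(W, Z) = W²
q(Q) = -6*Q (q(Q) = -(6*(Q + Q) + 0*4)/2 = -(6*(2*Q) + 0)/2 = -(12*Q + 0)/2 = -6*Q)
D(g, J) = 7/5 + J/5 (D(g, J) = -(-7 - J)/5 = 7/5 + J/5)
D(-2, q(r(3, -2)))*(4 - 10) = (7/5 + (-6*3²)/5)*(4 - 10) = (7/5 + (-6*9)/5)*(-6) = (7/5 + (⅕)*(-54))*(-6) = (7/5 - 54/5)*(-6) = -47/5*(-6) = 282/5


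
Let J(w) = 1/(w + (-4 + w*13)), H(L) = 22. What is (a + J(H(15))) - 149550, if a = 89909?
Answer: -18130863/304 ≈ -59641.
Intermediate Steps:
J(w) = 1/(-4 + 14*w) (J(w) = 1/(w + (-4 + 13*w)) = 1/(-4 + 14*w))
(a + J(H(15))) - 149550 = (89909 + 1/(2*(-2 + 7*22))) - 149550 = (89909 + 1/(2*(-2 + 154))) - 149550 = (89909 + (½)/152) - 149550 = (89909 + (½)*(1/152)) - 149550 = (89909 + 1/304) - 149550 = 27332337/304 - 149550 = -18130863/304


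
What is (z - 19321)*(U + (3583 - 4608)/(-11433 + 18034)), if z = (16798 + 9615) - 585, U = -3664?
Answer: -3838668003/161 ≈ -2.3843e+7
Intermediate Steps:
z = 25828 (z = 26413 - 585 = 25828)
(z - 19321)*(U + (3583 - 4608)/(-11433 + 18034)) = (25828 - 19321)*(-3664 + (3583 - 4608)/(-11433 + 18034)) = 6507*(-3664 - 1025/6601) = 6507*(-3664 - 1025*1/6601) = 6507*(-3664 - 25/161) = 6507*(-589929/161) = -3838668003/161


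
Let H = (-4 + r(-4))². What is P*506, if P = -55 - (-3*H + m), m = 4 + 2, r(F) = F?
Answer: 66286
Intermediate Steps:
m = 6
H = 64 (H = (-4 - 4)² = (-8)² = 64)
P = 131 (P = -55 - (-3*64 + 6) = -55 - (-192 + 6) = -55 - 1*(-186) = -55 + 186 = 131)
P*506 = 131*506 = 66286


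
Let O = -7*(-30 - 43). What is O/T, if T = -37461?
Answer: -511/37461 ≈ -0.013641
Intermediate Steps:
O = 511 (O = -7*(-73) = 511)
O/T = 511/(-37461) = 511*(-1/37461) = -511/37461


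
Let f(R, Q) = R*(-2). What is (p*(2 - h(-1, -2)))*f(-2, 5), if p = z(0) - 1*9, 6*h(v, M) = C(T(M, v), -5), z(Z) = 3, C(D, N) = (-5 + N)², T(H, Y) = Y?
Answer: 352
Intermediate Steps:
f(R, Q) = -2*R
h(v, M) = 50/3 (h(v, M) = (-5 - 5)²/6 = (⅙)*(-10)² = (⅙)*100 = 50/3)
p = -6 (p = 3 - 1*9 = 3 - 9 = -6)
(p*(2 - h(-1, -2)))*f(-2, 5) = (-6*(2 - 1*50/3))*(-2*(-2)) = -6*(2 - 50/3)*4 = -6*(-44/3)*4 = 88*4 = 352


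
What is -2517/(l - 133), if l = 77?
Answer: 2517/56 ≈ 44.946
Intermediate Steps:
-2517/(l - 133) = -2517/(77 - 133) = -2517/(-56) = -2517*(-1/56) = 2517/56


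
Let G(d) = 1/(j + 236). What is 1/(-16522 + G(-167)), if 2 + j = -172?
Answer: -62/1024363 ≈ -6.0525e-5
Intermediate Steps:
j = -174 (j = -2 - 172 = -174)
G(d) = 1/62 (G(d) = 1/(-174 + 236) = 1/62)
1/(-16522 + G(-167)) = 1/(-16522 + 1/62) = 1/(-1024363/62) = -62/1024363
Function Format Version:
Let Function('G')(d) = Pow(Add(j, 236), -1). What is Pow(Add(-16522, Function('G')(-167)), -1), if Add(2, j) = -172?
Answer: Rational(-62, 1024363) ≈ -6.0525e-5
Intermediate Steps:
j = -174 (j = Add(-2, -172) = -174)
Function('G')(d) = Rational(1, 62) (Function('G')(d) = Pow(Add(-174, 236), -1) = Pow(62, -1) = Rational(1, 62))
Pow(Add(-16522, Function('G')(-167)), -1) = Pow(Add(-16522, Rational(1, 62)), -1) = Pow(Rational(-1024363, 62), -1) = Rational(-62, 1024363)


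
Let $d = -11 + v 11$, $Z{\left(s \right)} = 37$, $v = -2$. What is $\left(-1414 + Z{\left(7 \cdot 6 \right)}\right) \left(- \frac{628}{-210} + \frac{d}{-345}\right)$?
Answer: $- \frac{3420927}{805} \approx -4249.6$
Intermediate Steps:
$d = -33$ ($d = -11 - 22 = -33$)
$\left(-1414 + Z{\left(7 \cdot 6 \right)}\right) \left(- \frac{628}{-210} + \frac{d}{-345}\right) = \left(-1414 + 37\right) \left(- \frac{628}{-210} - \frac{33}{-345}\right) = - 1377 \left(\left(-628\right) \left(- \frac{1}{210}\right) - - \frac{11}{115}\right) = - 1377 \left(\frac{314}{105} + \frac{11}{115}\right) = \left(-1377\right) \frac{7453}{2415} = - \frac{3420927}{805}$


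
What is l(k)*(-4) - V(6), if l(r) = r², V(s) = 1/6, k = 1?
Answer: -25/6 ≈ -4.1667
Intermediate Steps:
V(s) = ⅙
l(k)*(-4) - V(6) = 1²*(-4) - 1*⅙ = 1*(-4) - ⅙ = -4 - ⅙ = -25/6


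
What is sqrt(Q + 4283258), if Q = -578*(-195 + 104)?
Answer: 4*sqrt(270991) ≈ 2082.3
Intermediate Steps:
Q = 52598 (Q = -578*(-91) = 52598)
sqrt(Q + 4283258) = sqrt(52598 + 4283258) = sqrt(4335856) = 4*sqrt(270991)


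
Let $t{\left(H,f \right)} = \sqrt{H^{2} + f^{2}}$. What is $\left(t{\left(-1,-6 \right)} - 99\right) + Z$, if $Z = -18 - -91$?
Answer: $-26 + \sqrt{37} \approx -19.917$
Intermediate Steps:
$Z = 73$ ($Z = -18 + 91 = 73$)
$\left(t{\left(-1,-6 \right)} - 99\right) + Z = \left(\sqrt{\left(-1\right)^{2} + \left(-6\right)^{2}} - 99\right) + 73 = \left(\sqrt{1 + 36} - 99\right) + 73 = \left(\sqrt{37} - 99\right) + 73 = \left(-99 + \sqrt{37}\right) + 73 = -26 + \sqrt{37}$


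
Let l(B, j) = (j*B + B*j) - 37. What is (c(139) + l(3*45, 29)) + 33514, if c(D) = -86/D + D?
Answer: 5760908/139 ≈ 41445.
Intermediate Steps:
c(D) = D - 86/D
l(B, j) = -37 + 2*B*j (l(B, j) = (B*j + B*j) - 37 = 2*B*j - 37 = -37 + 2*B*j)
(c(139) + l(3*45, 29)) + 33514 = ((139 - 86/139) + (-37 + 2*(3*45)*29)) + 33514 = ((139 - 86*1/139) + (-37 + 2*135*29)) + 33514 = ((139 - 86/139) + (-37 + 7830)) + 33514 = (19235/139 + 7793) + 33514 = 1102462/139 + 33514 = 5760908/139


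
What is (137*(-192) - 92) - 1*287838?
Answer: -314234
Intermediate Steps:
(137*(-192) - 92) - 1*287838 = (-26304 - 92) - 287838 = -26396 - 287838 = -314234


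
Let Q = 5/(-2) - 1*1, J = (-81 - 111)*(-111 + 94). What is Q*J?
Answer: -11424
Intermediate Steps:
J = 3264 (J = -192*(-17) = 3264)
Q = -7/2 (Q = 5*(-½) - 1 = -5/2 - 1 = -7/2 ≈ -3.5000)
Q*J = -7/2*3264 = -11424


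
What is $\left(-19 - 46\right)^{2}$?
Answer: $4225$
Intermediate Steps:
$\left(-19 - 46\right)^{2} = \left(-65\right)^{2} = 4225$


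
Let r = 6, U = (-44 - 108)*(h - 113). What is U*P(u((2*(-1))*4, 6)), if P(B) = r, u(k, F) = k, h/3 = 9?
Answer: 78432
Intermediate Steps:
h = 27 (h = 3*9 = 27)
U = 13072 (U = (-44 - 108)*(27 - 113) = -152*(-86) = 13072)
P(B) = 6
U*P(u((2*(-1))*4, 6)) = 13072*6 = 78432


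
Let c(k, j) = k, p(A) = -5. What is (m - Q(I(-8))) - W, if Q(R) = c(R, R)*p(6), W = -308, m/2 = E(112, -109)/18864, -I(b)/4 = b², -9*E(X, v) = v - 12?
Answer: -82511015/84888 ≈ -972.00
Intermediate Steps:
E(X, v) = 4/3 - v/9 (E(X, v) = -(v - 12)/9 = -(-12 + v)/9 = 4/3 - v/9)
I(b) = -4*b²
m = 121/84888 (m = 2*((4/3 - ⅑*(-109))/18864) = 2*((4/3 + 109/9)*(1/18864)) = 2*((121/9)*(1/18864)) = 2*(121/169776) = 121/84888 ≈ 0.0014254)
Q(R) = -5*R (Q(R) = R*(-5) = -5*R)
(m - Q(I(-8))) - W = (121/84888 - (-5)*(-4*(-8)²)) - 1*(-308) = (121/84888 - (-5)*(-4*64)) + 308 = (121/84888 - (-5)*(-256)) + 308 = (121/84888 - 1*1280) + 308 = (121/84888 - 1280) + 308 = -108656519/84888 + 308 = -82511015/84888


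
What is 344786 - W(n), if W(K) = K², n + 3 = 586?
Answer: 4897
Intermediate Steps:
n = 583 (n = -3 + 586 = 583)
344786 - W(n) = 344786 - 1*583² = 344786 - 1*339889 = 344786 - 339889 = 4897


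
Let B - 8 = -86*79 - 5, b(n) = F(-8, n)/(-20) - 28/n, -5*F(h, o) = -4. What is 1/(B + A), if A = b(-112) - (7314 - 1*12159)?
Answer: -100/194579 ≈ -0.00051393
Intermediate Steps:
F(h, o) = ⅘ (F(h, o) = -⅕*(-4) = ⅘)
b(n) = -1/25 - 28/n (b(n) = (⅘)/(-20) - 28/n = (⅘)*(-1/20) - 28/n = -1/25 - 28/n)
B = -6791 (B = 8 + (-86*79 - 5) = 8 + (-6794 - 5) = 8 - 6799 = -6791)
A = 484521/100 (A = (1/25)*(-700 - 1*(-112))/(-112) - (7314 - 1*12159) = (1/25)*(-1/112)*(-700 + 112) - (7314 - 12159) = (1/25)*(-1/112)*(-588) - 1*(-4845) = 21/100 + 4845 = 484521/100 ≈ 4845.2)
1/(B + A) = 1/(-6791 + 484521/100) = 1/(-194579/100) = -100/194579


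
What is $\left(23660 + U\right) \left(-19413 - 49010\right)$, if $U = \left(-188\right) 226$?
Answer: $1288268244$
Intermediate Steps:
$U = -42488$
$\left(23660 + U\right) \left(-19413 - 49010\right) = \left(23660 - 42488\right) \left(-19413 - 49010\right) = \left(-18828\right) \left(-68423\right) = 1288268244$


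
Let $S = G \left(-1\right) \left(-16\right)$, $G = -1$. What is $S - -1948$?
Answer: $1932$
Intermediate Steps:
$S = -16$ ($S = \left(-1\right) \left(-1\right) \left(-16\right) = 1 \left(-16\right) = -16$)
$S - -1948 = -16 - -1948 = -16 + 1948 = 1932$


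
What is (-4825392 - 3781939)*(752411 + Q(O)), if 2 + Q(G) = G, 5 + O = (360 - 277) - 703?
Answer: -6470853728504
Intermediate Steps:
O = -625 (O = -5 + ((360 - 277) - 703) = -5 + (83 - 703) = -5 - 620 = -625)
Q(G) = -2 + G
(-4825392 - 3781939)*(752411 + Q(O)) = (-4825392 - 3781939)*(752411 + (-2 - 625)) = -8607331*(752411 - 627) = -8607331*751784 = -6470853728504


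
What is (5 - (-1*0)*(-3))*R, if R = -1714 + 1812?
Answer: 490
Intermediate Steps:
R = 98
(5 - (-1*0)*(-3))*R = (5 - (-1*0)*(-3))*98 = (5 - 0*(-3))*98 = (5 - 1*0)*98 = (5 + 0)*98 = 5*98 = 490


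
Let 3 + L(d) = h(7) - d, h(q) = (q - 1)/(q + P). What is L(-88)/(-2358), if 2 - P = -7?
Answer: -683/18864 ≈ -0.036207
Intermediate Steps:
P = 9 (P = 2 - 1*(-7) = 2 + 7 = 9)
h(q) = (-1 + q)/(9 + q) (h(q) = (q - 1)/(q + 9) = (-1 + q)/(9 + q))
L(d) = -21/8 - d (L(d) = -3 + ((-1 + 7)/(9 + 7) - d) = -3 + (6/16 - d) = -3 + ((1/16)*6 - d) = -3 + (3/8 - d) = -21/8 - d)
L(-88)/(-2358) = (-21/8 - 1*(-88))/(-2358) = (-21/8 + 88)*(-1/2358) = (683/8)*(-1/2358) = -683/18864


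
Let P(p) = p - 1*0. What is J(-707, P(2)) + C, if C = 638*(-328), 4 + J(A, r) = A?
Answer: -209975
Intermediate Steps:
P(p) = p (P(p) = p + 0 = p)
J(A, r) = -4 + A
C = -209264
J(-707, P(2)) + C = (-4 - 707) - 209264 = -711 - 209264 = -209975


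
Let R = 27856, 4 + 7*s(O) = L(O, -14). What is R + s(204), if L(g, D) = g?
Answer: 195192/7 ≈ 27885.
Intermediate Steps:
s(O) = -4/7 + O/7
R + s(204) = 27856 + (-4/7 + (⅐)*204) = 27856 + (-4/7 + 204/7) = 27856 + 200/7 = 195192/7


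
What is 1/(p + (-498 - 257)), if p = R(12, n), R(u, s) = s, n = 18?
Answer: -1/737 ≈ -0.0013569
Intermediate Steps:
p = 18
1/(p + (-498 - 257)) = 1/(18 + (-498 - 257)) = 1/(18 - 755) = 1/(-737) = -1/737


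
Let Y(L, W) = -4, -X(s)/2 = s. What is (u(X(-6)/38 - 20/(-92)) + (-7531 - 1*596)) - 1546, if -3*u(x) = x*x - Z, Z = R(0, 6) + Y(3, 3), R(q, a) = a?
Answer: -5541401762/572907 ≈ -9672.4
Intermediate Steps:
X(s) = -2*s
Z = 2 (Z = 6 - 4 = 2)
u(x) = ⅔ - x²/3 (u(x) = -(x*x - 1*2)/3 = -(x² - 2)/3 = -(-2 + x²)/3 = ⅔ - x²/3)
(u(X(-6)/38 - 20/(-92)) + (-7531 - 1*596)) - 1546 = ((⅔ - (-2*(-6)/38 - 20/(-92))²/3) + (-7531 - 1*596)) - 1546 = ((⅔ - (12*(1/38) - 20*(-1/92))²/3) + (-7531 - 596)) - 1546 = ((⅔ - (6/19 + 5/23)²/3) - 8127) - 1546 = ((⅔ - (233/437)²/3) - 8127) - 1546 = ((⅔ - ⅓*54289/190969) - 8127) - 1546 = ((⅔ - 54289/572907) - 8127) - 1546 = (327649/572907 - 8127) - 1546 = -4655687540/572907 - 1546 = -5541401762/572907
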